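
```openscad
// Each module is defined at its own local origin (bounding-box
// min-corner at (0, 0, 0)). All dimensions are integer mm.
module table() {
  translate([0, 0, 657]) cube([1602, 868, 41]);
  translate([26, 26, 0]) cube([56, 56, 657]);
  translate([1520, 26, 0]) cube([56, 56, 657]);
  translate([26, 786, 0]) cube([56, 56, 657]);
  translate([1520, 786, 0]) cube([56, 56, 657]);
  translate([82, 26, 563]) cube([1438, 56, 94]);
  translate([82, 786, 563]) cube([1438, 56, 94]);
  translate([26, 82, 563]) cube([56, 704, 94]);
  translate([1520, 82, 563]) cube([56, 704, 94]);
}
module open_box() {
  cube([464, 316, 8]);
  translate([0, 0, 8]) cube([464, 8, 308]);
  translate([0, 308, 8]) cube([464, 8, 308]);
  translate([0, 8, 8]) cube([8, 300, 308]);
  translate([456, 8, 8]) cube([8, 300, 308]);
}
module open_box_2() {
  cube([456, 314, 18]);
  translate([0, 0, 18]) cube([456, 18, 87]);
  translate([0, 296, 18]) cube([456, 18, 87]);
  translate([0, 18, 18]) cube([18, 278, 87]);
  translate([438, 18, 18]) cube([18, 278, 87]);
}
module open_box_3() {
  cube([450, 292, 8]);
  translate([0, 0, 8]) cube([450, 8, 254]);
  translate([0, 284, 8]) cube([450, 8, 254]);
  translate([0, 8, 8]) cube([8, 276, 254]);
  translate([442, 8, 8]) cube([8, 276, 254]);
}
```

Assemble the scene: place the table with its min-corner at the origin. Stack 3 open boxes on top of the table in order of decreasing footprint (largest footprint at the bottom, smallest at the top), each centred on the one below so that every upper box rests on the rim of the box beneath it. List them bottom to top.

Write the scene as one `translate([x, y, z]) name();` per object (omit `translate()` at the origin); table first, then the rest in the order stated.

table();
translate([569, 276, 698]) open_box();
translate([573, 277, 1014]) open_box_2();
translate([576, 288, 1119]) open_box_3();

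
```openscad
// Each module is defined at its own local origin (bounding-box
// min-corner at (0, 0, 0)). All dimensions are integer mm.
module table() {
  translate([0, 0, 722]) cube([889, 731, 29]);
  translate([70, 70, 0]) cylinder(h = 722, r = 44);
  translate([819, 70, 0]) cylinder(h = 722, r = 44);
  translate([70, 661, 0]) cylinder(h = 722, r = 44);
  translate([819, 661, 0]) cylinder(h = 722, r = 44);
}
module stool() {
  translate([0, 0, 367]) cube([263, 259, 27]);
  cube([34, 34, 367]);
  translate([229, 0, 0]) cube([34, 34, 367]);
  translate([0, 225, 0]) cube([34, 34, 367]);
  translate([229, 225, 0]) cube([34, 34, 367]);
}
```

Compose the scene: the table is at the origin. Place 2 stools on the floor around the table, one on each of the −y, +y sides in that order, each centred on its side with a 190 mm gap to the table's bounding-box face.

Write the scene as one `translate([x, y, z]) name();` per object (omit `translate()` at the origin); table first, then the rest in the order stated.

table();
translate([313, -449, 0]) stool();
translate([313, 921, 0]) stool();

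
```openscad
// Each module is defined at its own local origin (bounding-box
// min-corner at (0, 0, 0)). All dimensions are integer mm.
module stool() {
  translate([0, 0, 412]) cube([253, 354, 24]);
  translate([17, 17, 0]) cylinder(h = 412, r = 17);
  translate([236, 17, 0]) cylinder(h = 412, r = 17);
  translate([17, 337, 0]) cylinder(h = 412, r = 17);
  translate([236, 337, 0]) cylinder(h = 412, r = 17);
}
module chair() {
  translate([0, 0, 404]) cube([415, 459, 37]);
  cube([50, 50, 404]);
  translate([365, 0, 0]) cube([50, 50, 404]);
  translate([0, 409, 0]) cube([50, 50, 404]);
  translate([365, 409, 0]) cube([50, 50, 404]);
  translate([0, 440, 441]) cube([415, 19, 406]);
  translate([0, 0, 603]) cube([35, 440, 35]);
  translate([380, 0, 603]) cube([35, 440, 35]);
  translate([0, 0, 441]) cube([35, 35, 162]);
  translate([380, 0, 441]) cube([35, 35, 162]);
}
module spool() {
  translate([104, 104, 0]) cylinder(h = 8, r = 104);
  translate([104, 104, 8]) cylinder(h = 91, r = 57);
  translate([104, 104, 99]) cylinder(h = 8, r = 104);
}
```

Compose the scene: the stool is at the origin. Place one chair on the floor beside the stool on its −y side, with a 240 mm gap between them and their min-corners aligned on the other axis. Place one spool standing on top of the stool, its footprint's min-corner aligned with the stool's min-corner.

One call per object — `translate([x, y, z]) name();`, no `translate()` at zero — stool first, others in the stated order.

stool();
translate([0, -699, 0]) chair();
translate([0, 0, 436]) spool();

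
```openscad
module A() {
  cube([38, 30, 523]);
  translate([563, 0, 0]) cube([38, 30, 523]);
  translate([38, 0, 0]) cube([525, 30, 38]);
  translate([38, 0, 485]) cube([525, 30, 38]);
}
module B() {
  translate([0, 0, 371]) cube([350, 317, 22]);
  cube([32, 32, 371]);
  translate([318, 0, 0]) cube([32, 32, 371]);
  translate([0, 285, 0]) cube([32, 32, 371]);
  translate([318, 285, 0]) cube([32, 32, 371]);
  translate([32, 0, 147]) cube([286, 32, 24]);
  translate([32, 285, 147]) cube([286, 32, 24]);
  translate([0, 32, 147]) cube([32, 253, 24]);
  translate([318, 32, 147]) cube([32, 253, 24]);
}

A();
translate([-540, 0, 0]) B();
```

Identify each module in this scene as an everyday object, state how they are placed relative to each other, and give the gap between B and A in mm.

The stool's nearest face is 190 mm from the picture frame's −x face.

A is a picture frame. B is a stool. The stool is on the floor beside the picture frame on its −x side. The gap between the stool and the picture frame is 190 mm.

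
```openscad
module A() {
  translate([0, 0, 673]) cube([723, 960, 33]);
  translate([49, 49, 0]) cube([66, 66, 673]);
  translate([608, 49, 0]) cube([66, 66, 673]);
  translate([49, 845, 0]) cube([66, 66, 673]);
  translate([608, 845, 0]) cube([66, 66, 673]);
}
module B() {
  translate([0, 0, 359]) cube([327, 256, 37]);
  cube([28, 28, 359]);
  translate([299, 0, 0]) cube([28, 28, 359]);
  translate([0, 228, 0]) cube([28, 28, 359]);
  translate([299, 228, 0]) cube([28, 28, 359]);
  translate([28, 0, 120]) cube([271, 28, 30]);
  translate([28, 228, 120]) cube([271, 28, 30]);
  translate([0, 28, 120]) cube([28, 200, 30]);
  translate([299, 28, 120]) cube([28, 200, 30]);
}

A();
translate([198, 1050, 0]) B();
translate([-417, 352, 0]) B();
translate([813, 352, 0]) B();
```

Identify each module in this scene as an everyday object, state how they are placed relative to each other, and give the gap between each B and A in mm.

Each stool's nearest face is 90 mm from the table's bounding box.

A is a table. B is a stool. Three stools sit around the table at the +y, −x, +x sides. The gap between each stool and the table is 90 mm.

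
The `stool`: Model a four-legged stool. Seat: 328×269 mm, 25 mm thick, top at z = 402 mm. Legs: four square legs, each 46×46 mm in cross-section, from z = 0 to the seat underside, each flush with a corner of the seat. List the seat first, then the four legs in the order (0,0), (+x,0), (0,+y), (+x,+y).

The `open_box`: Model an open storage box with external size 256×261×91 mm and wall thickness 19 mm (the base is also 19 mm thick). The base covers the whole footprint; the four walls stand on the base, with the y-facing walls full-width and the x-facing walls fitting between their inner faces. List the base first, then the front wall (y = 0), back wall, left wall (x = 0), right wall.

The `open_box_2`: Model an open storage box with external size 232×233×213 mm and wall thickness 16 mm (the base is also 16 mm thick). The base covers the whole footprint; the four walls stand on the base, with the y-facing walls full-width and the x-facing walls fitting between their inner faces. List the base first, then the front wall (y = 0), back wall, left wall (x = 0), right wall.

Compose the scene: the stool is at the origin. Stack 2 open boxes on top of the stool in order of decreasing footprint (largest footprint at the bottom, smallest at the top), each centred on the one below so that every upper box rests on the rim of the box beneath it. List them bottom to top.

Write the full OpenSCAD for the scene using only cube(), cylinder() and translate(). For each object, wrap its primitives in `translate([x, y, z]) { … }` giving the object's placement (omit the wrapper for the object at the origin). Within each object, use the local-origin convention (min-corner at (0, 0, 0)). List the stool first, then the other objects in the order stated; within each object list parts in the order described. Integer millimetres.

translate([0, 0, 377]) cube([328, 269, 25]);
cube([46, 46, 377]);
translate([282, 0, 0]) cube([46, 46, 377]);
translate([0, 223, 0]) cube([46, 46, 377]);
translate([282, 223, 0]) cube([46, 46, 377]);
translate([36, 4, 402]) {
  cube([256, 261, 19]);
  translate([0, 0, 19]) cube([256, 19, 72]);
  translate([0, 242, 19]) cube([256, 19, 72]);
  translate([0, 19, 19]) cube([19, 223, 72]);
  translate([237, 19, 19]) cube([19, 223, 72]);
}
translate([48, 18, 493]) {
  cube([232, 233, 16]);
  translate([0, 0, 16]) cube([232, 16, 197]);
  translate([0, 217, 16]) cube([232, 16, 197]);
  translate([0, 16, 16]) cube([16, 201, 197]);
  translate([216, 16, 16]) cube([16, 201, 197]);
}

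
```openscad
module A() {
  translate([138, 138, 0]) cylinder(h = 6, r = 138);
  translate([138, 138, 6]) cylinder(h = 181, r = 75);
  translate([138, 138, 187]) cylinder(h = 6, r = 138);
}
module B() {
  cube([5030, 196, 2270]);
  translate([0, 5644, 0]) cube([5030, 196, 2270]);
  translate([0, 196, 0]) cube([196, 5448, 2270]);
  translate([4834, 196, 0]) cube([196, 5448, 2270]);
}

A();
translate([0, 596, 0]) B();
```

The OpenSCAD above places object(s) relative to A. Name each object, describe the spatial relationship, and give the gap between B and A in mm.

A is a spool. B is a house frame. The house frame is on the floor beside the spool on its +y side. The gap between the house frame and the spool is 320 mm.

The house frame's nearest face is 320 mm from the spool's +y face.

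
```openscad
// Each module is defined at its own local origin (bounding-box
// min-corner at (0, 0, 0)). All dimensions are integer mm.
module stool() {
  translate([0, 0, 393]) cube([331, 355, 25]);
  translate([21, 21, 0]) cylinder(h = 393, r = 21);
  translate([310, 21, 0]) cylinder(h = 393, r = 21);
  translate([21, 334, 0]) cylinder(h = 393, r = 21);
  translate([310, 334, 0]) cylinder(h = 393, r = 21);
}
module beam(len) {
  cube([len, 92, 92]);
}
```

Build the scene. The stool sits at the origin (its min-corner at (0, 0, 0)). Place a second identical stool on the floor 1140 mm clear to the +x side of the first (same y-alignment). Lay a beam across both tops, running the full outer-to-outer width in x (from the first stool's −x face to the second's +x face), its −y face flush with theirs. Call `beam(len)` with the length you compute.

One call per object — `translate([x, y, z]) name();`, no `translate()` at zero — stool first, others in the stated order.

stool();
translate([1471, 0, 0]) stool();
translate([0, 0, 418]) beam(1802);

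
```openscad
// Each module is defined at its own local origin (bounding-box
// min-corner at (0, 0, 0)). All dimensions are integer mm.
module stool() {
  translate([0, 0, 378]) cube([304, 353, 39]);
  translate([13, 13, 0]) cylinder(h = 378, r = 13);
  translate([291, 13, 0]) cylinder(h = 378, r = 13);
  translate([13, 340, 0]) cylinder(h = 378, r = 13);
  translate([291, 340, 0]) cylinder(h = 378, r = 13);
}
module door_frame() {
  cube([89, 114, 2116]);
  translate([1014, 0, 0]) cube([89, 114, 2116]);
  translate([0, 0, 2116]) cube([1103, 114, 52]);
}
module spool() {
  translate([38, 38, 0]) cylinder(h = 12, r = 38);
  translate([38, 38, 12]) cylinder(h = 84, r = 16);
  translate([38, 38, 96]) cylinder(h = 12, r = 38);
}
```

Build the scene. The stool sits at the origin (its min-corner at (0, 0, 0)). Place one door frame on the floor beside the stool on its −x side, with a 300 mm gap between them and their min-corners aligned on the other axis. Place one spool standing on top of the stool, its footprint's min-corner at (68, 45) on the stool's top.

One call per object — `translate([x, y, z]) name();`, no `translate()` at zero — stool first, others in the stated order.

stool();
translate([-1403, 0, 0]) door_frame();
translate([68, 45, 417]) spool();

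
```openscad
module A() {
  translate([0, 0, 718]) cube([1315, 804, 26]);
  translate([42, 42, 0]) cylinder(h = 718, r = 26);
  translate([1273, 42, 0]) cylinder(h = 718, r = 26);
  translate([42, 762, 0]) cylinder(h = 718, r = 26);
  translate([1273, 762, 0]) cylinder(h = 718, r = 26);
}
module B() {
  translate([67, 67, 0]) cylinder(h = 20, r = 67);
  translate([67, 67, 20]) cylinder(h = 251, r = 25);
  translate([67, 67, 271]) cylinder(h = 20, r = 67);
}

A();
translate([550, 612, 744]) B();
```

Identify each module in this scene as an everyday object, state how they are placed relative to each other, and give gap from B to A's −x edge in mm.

The spool's min-x is at 550; the table's min-x is 0; gap = 550 mm.

A is a table. B is a spool. The spool is on top of the table. The gap from the spool to the table's −x edge is 550 mm.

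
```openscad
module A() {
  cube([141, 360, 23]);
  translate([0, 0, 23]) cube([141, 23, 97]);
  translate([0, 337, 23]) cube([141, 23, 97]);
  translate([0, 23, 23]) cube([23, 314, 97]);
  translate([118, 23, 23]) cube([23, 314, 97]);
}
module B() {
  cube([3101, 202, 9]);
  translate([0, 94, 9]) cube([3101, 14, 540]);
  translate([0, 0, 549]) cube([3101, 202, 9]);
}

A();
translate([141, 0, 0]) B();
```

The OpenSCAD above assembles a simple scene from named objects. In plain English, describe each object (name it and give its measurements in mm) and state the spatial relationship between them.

A is an open-topped rectangular box: outside dimensions 141×360×120 mm, with a uniform wall and base thickness of 23 mm. The base is a full 141×360 slab on the floor; four walls sit on top of the base. The front and back walls (the −y and +y sides) span the full width; the two side walls fit between them.

B is an I-beam lying along x, 3101 mm long. Overall section height 558 mm. Two flanges 202 mm wide (y) and 9 mm thick, one on the floor and one at the top; a web 14 mm thick runs between them, centred on the flange width.

The I-beam is against the open box's +x side, with their −y faces flush.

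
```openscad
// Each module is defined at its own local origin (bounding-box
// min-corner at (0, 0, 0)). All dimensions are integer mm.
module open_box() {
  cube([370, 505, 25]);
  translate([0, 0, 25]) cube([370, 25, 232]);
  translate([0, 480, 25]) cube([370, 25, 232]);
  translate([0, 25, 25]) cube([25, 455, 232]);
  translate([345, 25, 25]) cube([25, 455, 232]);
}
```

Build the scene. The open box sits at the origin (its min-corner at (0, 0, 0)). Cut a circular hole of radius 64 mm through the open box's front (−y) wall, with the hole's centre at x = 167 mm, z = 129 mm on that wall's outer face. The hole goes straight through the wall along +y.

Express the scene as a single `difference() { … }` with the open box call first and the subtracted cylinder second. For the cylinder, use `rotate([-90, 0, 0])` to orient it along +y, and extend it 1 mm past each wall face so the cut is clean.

difference() {
  open_box();
  translate([167, -1, 129]) rotate([-90, 0, 0]) cylinder(h = 27, r = 64);
}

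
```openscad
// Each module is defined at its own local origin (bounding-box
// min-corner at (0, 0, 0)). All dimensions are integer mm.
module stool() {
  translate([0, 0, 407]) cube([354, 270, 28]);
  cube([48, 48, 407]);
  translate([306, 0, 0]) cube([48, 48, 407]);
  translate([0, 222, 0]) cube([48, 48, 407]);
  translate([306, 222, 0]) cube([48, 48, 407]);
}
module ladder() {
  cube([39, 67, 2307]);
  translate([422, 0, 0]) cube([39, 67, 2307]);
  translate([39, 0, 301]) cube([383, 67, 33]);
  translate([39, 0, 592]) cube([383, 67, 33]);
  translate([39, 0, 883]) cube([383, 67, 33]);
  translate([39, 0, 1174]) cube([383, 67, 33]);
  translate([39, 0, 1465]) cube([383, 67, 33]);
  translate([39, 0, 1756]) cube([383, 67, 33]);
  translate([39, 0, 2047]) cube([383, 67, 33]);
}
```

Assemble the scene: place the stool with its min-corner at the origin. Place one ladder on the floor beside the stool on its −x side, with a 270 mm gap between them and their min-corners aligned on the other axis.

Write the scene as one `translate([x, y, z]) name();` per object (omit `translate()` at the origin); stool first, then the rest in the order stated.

stool();
translate([-731, 0, 0]) ladder();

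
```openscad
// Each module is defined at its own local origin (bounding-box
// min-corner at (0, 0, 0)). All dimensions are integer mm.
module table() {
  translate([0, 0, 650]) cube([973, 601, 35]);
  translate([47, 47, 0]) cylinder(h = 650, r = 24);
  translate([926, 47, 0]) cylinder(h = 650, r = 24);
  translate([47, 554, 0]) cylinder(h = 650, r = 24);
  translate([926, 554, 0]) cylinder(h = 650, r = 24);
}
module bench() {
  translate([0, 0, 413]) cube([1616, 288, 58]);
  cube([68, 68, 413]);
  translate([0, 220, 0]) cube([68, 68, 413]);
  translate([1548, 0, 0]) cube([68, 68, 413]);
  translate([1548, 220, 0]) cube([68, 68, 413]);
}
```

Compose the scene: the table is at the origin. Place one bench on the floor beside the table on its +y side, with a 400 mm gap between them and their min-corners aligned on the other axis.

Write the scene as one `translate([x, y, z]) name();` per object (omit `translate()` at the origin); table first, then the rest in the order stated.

table();
translate([0, 1001, 0]) bench();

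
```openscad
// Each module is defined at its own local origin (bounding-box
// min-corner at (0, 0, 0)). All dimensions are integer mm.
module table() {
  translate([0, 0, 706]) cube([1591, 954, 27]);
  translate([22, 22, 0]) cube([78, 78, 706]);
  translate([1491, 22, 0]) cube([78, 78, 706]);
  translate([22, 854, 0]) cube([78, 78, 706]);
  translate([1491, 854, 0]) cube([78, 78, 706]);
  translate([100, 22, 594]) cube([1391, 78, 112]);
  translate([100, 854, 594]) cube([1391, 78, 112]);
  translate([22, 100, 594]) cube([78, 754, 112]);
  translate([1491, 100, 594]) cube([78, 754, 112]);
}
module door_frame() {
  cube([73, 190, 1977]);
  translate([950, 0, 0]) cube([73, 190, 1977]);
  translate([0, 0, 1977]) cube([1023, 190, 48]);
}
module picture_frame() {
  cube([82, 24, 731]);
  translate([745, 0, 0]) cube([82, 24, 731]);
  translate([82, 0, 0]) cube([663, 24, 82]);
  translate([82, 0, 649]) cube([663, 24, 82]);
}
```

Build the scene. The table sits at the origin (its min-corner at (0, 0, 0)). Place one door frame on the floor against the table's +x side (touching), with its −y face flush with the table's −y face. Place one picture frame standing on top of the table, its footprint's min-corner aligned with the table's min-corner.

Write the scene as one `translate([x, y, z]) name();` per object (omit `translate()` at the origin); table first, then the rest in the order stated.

table();
translate([1591, 0, 0]) door_frame();
translate([0, 0, 733]) picture_frame();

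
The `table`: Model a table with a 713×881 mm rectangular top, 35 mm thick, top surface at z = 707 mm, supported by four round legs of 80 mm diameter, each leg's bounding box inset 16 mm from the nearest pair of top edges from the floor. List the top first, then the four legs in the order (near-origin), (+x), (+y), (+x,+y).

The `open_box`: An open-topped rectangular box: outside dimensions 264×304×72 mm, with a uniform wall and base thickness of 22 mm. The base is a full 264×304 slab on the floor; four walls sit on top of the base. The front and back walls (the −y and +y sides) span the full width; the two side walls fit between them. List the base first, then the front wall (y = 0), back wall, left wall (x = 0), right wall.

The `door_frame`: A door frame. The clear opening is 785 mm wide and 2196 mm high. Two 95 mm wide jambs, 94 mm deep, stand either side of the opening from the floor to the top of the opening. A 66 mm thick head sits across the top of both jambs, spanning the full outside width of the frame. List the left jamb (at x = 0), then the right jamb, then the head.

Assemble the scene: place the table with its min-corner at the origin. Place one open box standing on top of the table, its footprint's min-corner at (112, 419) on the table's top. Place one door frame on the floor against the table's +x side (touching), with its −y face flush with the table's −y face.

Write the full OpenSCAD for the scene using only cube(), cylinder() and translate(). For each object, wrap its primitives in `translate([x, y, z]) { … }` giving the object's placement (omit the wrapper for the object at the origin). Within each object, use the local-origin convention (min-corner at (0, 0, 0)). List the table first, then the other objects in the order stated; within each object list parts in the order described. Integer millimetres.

translate([0, 0, 672]) cube([713, 881, 35]);
translate([56, 56, 0]) cylinder(h = 672, r = 40);
translate([657, 56, 0]) cylinder(h = 672, r = 40);
translate([56, 825, 0]) cylinder(h = 672, r = 40);
translate([657, 825, 0]) cylinder(h = 672, r = 40);
translate([112, 419, 707]) {
  cube([264, 304, 22]);
  translate([0, 0, 22]) cube([264, 22, 50]);
  translate([0, 282, 22]) cube([264, 22, 50]);
  translate([0, 22, 22]) cube([22, 260, 50]);
  translate([242, 22, 22]) cube([22, 260, 50]);
}
translate([713, 0, 0]) {
  cube([95, 94, 2196]);
  translate([880, 0, 0]) cube([95, 94, 2196]);
  translate([0, 0, 2196]) cube([975, 94, 66]);
}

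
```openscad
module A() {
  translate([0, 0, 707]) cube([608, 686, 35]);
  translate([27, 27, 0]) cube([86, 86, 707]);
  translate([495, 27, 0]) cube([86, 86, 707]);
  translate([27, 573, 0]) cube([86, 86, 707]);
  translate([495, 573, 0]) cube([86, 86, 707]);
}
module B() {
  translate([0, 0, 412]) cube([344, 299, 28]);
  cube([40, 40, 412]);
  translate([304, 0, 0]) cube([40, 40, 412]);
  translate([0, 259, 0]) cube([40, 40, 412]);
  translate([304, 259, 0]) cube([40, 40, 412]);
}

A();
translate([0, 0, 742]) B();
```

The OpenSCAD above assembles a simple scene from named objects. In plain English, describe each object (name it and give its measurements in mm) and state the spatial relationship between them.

A is a table: top 608 mm (x) × 686 mm (y), 35 mm thick, upper face at z = 742 mm, on four 86×86 mm square legs, each inset 27 mm from the nearest pair of top edges, running from z = 0 to the bottom of the top.

B is a simple wooden stool: a rectangular seat 344 mm (x) by 299 mm (y), 28 mm thick, top face at z = 440 mm, on four square legs, each 40×40 mm in cross-section. The legs rest on z = 0, each flush with a corner of the seat.

The stool is on top of the table.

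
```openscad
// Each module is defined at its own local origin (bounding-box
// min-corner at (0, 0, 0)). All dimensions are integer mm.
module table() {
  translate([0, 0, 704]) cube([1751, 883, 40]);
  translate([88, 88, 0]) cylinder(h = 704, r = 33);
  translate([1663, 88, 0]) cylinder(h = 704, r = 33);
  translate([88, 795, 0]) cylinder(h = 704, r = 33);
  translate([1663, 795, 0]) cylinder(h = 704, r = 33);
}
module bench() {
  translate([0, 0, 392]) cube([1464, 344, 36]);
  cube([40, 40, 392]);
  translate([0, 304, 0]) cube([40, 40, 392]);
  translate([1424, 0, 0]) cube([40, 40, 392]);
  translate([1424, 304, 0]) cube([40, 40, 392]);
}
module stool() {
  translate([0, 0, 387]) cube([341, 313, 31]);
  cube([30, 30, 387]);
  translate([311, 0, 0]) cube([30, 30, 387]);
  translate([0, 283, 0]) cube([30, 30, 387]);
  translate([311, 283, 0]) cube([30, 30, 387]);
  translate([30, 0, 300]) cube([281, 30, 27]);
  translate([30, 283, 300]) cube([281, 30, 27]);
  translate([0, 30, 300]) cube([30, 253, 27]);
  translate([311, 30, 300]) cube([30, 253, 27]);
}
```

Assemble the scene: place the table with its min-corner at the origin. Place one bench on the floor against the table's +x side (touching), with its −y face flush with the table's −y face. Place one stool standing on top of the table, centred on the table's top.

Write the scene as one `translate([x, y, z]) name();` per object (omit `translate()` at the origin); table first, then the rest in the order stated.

table();
translate([1751, 0, 0]) bench();
translate([705, 285, 744]) stool();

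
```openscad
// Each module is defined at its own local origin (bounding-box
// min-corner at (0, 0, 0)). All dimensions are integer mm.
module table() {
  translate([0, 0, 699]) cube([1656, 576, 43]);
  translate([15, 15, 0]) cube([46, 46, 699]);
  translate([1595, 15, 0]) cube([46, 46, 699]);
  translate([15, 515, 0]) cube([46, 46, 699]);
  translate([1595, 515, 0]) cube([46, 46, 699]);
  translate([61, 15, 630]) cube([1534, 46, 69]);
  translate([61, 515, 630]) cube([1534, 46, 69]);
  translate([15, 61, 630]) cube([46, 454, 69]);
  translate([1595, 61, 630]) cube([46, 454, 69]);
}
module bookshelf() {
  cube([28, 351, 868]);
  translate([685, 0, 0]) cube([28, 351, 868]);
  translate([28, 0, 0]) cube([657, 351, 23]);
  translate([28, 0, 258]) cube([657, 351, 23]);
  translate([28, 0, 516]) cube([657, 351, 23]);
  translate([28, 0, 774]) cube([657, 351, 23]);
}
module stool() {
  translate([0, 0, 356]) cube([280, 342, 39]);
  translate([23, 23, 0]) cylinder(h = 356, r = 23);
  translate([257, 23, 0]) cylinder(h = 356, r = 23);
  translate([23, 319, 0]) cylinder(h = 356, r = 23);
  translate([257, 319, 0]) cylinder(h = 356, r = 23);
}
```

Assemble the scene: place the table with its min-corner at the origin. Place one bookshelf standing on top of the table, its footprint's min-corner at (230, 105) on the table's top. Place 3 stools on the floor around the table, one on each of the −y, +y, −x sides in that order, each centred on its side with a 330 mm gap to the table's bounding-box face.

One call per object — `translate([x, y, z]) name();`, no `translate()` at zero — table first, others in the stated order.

table();
translate([230, 105, 742]) bookshelf();
translate([688, -672, 0]) stool();
translate([688, 906, 0]) stool();
translate([-610, 117, 0]) stool();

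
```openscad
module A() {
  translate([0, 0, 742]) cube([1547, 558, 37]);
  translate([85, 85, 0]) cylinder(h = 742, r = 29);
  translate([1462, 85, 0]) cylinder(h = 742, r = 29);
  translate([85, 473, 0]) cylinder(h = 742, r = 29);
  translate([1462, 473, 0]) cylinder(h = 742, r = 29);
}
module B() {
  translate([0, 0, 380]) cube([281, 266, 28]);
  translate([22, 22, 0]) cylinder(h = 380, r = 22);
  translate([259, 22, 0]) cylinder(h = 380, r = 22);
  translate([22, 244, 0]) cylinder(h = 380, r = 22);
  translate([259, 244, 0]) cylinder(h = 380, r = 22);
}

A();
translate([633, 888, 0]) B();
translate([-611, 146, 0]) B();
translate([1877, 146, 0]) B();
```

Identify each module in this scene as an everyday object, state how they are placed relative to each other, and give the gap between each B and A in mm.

Each stool's nearest face is 330 mm from the table's bounding box.

A is a table. B is a stool. Three stools sit around the table at the +y, −x, +x sides. The gap between each stool and the table is 330 mm.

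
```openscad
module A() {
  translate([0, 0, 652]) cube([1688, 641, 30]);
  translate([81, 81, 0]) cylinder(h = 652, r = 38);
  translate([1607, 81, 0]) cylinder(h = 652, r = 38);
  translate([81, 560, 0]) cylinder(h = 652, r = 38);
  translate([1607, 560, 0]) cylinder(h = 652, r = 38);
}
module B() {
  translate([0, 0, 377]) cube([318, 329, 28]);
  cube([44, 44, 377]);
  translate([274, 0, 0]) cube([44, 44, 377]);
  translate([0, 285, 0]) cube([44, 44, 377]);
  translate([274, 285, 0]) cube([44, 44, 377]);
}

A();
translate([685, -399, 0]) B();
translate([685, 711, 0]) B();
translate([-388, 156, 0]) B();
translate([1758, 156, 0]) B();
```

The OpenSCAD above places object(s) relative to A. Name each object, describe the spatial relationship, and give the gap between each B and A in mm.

A is a table. B is a stool. Four stools sit around the table at the −y, +y, −x, +x sides. The gap between each stool and the table is 70 mm.

Each stool's nearest face is 70 mm from the table's bounding box.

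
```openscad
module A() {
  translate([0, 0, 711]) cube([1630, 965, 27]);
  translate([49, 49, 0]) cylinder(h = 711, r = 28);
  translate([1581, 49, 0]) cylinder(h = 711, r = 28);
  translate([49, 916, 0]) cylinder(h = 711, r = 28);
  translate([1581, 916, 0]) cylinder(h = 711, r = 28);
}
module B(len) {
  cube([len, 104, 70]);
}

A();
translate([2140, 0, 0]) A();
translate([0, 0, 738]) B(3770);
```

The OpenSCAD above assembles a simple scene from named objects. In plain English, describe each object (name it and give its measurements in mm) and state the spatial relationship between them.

A is a table: top 1630 mm (x) × 965 mm (y), 27 mm thick, upper face at z = 738 mm, on four round legs of 56 mm diameter, each leg's bounding box inset 21 mm from the nearest pair of top edges, running from z = 0 to the bottom of the top.

B is a rectangular beam 3770 mm long (x), 104 mm deep (y), 70 mm thick (z).

The beam spans the tops of two tables placed 510 mm apart, resting at z = 738 mm.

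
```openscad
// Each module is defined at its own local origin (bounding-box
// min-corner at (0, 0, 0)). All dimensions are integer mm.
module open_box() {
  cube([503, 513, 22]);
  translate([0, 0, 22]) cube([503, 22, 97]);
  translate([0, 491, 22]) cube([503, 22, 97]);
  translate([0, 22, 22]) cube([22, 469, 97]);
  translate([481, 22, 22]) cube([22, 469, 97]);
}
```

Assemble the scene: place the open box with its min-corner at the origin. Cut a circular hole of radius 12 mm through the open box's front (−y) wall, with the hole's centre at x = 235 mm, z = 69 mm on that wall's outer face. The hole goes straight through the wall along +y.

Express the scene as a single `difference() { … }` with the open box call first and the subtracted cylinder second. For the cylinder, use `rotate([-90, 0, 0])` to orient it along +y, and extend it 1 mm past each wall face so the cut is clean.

difference() {
  open_box();
  translate([235, -1, 69]) rotate([-90, 0, 0]) cylinder(h = 24, r = 12);
}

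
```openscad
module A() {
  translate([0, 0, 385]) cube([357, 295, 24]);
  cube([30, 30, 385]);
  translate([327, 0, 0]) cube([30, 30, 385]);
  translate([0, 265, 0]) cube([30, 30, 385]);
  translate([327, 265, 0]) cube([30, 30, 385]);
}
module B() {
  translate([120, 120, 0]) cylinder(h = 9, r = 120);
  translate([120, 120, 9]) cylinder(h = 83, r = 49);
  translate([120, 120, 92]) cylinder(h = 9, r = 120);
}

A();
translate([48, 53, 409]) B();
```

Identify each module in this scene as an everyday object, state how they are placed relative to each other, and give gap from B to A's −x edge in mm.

A is a stool. B is a spool. The spool is on top of the stool. The gap from the spool to the stool's −x edge is 48 mm.

The spool's min-x is at 48; the stool's min-x is 0; gap = 48 mm.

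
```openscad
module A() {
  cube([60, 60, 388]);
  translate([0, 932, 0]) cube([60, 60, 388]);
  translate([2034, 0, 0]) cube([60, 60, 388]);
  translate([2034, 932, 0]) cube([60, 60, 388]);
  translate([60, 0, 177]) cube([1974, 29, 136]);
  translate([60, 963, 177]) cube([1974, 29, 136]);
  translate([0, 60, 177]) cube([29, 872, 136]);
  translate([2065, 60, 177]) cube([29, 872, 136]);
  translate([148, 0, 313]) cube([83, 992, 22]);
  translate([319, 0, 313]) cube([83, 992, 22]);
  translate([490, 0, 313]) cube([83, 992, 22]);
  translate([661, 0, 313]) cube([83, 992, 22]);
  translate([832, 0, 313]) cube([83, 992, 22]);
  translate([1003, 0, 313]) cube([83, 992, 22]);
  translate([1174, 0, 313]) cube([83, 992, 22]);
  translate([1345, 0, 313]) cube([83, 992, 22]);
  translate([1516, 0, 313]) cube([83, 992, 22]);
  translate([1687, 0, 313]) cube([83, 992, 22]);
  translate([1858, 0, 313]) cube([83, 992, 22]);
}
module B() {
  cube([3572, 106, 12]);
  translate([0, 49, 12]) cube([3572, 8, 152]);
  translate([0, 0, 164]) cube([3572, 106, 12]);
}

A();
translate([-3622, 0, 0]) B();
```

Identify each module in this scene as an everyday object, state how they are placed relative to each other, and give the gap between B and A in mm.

A is a bed frame. B is an I-beam. The I-beam is on the floor beside the bed frame on its −x side. The gap between the I-beam and the bed frame is 50 mm.

The I-beam's nearest face is 50 mm from the bed frame's −x face.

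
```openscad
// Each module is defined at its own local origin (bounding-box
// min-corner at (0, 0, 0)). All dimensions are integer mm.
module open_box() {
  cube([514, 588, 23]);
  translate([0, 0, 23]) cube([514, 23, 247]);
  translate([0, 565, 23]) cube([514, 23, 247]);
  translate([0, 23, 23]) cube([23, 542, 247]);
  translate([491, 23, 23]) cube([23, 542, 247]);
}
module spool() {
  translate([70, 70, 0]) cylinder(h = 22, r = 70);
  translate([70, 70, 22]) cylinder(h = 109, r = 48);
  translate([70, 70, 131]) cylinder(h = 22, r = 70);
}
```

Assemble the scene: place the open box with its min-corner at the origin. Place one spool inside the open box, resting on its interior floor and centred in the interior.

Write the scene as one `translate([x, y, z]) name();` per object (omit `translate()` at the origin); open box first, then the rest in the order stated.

open_box();
translate([187, 224, 23]) spool();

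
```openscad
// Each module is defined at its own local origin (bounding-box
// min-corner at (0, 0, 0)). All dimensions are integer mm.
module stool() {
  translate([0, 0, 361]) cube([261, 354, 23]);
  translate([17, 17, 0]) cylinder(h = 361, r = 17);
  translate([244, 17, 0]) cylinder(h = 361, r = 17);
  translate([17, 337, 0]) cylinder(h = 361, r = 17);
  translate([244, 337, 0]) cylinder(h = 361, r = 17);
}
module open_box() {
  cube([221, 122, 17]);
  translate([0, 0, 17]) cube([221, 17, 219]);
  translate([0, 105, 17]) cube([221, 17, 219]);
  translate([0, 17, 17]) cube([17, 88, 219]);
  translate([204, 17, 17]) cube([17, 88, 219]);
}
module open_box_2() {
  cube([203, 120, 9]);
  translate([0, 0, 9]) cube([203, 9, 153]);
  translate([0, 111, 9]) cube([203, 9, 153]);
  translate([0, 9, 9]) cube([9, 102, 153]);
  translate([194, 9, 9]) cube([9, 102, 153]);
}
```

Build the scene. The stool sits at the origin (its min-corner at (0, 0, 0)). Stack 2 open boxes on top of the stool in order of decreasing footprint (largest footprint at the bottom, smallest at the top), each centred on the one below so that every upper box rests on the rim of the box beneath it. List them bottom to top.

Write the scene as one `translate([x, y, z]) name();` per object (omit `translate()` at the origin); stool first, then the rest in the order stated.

stool();
translate([20, 116, 384]) open_box();
translate([29, 117, 620]) open_box_2();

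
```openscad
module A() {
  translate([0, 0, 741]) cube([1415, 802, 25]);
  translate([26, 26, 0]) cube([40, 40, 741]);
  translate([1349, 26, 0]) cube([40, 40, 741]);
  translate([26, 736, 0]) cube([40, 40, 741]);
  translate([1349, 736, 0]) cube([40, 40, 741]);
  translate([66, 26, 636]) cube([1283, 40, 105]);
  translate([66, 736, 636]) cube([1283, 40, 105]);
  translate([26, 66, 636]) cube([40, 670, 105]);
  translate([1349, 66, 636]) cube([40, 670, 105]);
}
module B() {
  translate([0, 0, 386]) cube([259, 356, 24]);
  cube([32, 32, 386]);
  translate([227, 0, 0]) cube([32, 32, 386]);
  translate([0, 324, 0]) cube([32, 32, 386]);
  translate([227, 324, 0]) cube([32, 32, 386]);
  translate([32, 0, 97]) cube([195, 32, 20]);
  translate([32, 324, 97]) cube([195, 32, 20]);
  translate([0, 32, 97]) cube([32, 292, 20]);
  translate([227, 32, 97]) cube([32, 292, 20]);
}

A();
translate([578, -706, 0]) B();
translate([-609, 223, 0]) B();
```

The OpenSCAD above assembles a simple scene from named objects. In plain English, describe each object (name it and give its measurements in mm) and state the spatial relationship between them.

A is a table: top 1415 mm (x) × 802 mm (y), 25 mm thick, upper face at z = 766 mm, on four 40×40 mm square legs, each inset 26 mm from the nearest pair of top edges, running from z = 0 to the bottom of the top. Four apron rails, 40 mm thick and 105 mm tall, run between adjacent legs with their top edges flush with the underside of the top and their outer faces flush with the legs' outer faces.

B is a simple wooden stool: a rectangular seat 259 mm (x) by 356 mm (y), 24 mm thick, top face at z = 410 mm, on four square legs, each 32×32 mm in cross-section. The legs rest on z = 0, each flush with a corner of the seat. Four stretchers, 32 mm wide and 20 mm tall, connect adjacent legs with their undersides at z = 97 mm, each running between the inner faces of the legs it joins and aligned with the legs' outer faces on the other axis.

Two stools sit around the table at the −y, −x sides.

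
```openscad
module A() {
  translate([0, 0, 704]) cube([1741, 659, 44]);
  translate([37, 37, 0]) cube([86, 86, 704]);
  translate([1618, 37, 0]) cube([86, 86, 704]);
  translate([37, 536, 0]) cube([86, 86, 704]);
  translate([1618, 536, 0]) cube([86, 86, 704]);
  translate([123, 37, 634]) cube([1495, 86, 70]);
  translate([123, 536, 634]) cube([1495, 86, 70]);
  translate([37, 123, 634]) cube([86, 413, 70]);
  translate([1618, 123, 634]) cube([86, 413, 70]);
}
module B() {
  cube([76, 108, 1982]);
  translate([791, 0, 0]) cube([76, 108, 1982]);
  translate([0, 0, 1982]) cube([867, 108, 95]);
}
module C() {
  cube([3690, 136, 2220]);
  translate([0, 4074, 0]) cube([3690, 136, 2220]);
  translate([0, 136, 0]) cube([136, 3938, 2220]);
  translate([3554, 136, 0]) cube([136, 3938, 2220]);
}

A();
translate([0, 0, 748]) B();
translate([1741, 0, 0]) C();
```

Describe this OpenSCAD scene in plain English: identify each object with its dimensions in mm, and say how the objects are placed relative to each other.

A is a table with a 1741×659 mm rectangular top, 44 mm thick, top surface at z = 748 mm, supported by four 86×86 mm square legs, each inset 37 mm from the nearest pair of top edges, running from the floor. Four apron rails, 86 mm thick and 70 mm tall, run between adjacent legs with their top edges flush with the underside of the top and their outer faces flush with the legs' outer faces.

B is a door frame. The clear opening is 715 mm wide and 1982 mm high. Two 76 mm wide jambs, 108 mm deep, stand either side of the opening from the floor to the top of the opening. A 95 mm thick head sits across the top of both jambs, spanning the full outside width of the frame.

C is the wall frame of a small rectangular building: four walls, each 2220 mm tall and 136 mm thick, enclosing a footprint 3690 mm (x) by 4210 mm (y) outside-to-outside, with no floor or roof. The front and back walls (the −y and +y sides) span the full width; the two side walls fit between them.

The door frame is on top of the table. The house frame is against the table's +x side, with their −y faces flush.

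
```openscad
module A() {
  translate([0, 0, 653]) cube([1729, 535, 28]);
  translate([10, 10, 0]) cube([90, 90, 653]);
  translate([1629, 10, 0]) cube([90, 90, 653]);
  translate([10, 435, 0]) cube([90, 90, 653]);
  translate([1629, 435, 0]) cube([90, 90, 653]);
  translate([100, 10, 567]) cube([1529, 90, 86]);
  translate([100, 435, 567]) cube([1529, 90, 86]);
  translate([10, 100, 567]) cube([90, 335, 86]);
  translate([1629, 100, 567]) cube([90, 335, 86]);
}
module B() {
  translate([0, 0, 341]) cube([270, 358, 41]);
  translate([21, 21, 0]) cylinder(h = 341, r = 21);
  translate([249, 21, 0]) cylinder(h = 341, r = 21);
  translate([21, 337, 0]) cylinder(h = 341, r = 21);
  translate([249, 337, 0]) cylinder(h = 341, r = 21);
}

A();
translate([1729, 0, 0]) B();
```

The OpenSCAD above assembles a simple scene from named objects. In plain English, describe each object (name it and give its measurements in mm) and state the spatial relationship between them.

A is a table with a 1729×535 mm rectangular top, 28 mm thick, top surface at z = 681 mm, supported by four 90×90 mm square legs, each inset 10 mm from the nearest pair of top edges, running from the floor. Four apron rails, 90 mm thick and 86 mm tall, run between adjacent legs with their top edges flush with the underside of the top and their outer faces flush with the legs' outer faces.

B is a four-legged stool. The seat is a 270×358×41 mm slab whose top surface is at z = 382 mm; four round legs, each 42 mm in diameter, run from the floor (z = 0) to the underside of the seat, each leg's axis is inset half a diameter from the nearest pair of seat edges (so the leg's bounding box is flush with the corner).

The stool is against the table's +x side, with their −y faces flush.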